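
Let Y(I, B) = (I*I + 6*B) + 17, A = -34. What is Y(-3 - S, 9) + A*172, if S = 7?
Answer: -5677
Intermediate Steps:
Y(I, B) = 17 + I² + 6*B (Y(I, B) = (I² + 6*B) + 17 = 17 + I² + 6*B)
Y(-3 - S, 9) + A*172 = (17 + (-3 - 1*7)² + 6*9) - 34*172 = (17 + (-3 - 7)² + 54) - 5848 = (17 + (-10)² + 54) - 5848 = (17 + 100 + 54) - 5848 = 171 - 5848 = -5677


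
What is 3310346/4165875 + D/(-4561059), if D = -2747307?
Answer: 8847873655013/6333600553875 ≈ 1.3970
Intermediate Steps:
3310346/4165875 + D/(-4561059) = 3310346/4165875 - 2747307/(-4561059) = 3310346*(1/4165875) - 2747307*(-1/4561059) = 3310346/4165875 + 915769/1520353 = 8847873655013/6333600553875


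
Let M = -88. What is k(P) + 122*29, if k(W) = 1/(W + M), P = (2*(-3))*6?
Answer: 438711/124 ≈ 3538.0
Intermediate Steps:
P = -36 (P = -6*6 = -36)
k(W) = 1/(-88 + W) (k(W) = 1/(W - 88) = 1/(-88 + W))
k(P) + 122*29 = 1/(-88 - 36) + 122*29 = 1/(-124) + 3538 = -1/124 + 3538 = 438711/124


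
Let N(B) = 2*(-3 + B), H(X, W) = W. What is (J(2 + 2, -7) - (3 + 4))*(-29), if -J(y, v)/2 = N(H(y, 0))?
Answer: -145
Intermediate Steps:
N(B) = -6 + 2*B
J(y, v) = 12 (J(y, v) = -2*(-6 + 2*0) = -2*(-6 + 0) = -2*(-6) = 12)
(J(2 + 2, -7) - (3 + 4))*(-29) = (12 - (3 + 4))*(-29) = (12 - 1*7)*(-29) = (12 - 7)*(-29) = 5*(-29) = -145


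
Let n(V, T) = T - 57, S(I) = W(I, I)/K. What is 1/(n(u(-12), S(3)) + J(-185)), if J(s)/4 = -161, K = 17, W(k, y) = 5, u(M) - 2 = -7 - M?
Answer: -17/11912 ≈ -0.0014271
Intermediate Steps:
u(M) = -5 - M (u(M) = 2 + (-7 - M) = -5 - M)
J(s) = -644 (J(s) = 4*(-161) = -644)
S(I) = 5/17
n(V, T) = -57 + T
1/(n(u(-12), S(3)) + J(-185)) = 1/((-57 + 5/17) - 644) = 1/(-964/17 - 644) = 1/(-11912/17) = -17/11912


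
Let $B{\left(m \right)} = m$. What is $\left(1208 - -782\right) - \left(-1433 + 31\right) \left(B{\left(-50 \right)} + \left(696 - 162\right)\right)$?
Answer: $680558$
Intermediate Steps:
$\left(1208 - -782\right) - \left(-1433 + 31\right) \left(B{\left(-50 \right)} + \left(696 - 162\right)\right) = \left(1208 - -782\right) - \left(-1433 + 31\right) \left(-50 + \left(696 - 162\right)\right) = \left(1208 + 782\right) - - 1402 \left(-50 + \left(696 - 162\right)\right) = 1990 - - 1402 \left(-50 + 534\right) = 1990 - \left(-1402\right) 484 = 1990 - -678568 = 1990 + 678568 = 680558$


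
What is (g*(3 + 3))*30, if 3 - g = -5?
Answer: 1440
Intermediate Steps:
g = 8 (g = 3 - 1*(-5) = 3 + 5 = 8)
(g*(3 + 3))*30 = (8*(3 + 3))*30 = (8*6)*30 = 48*30 = 1440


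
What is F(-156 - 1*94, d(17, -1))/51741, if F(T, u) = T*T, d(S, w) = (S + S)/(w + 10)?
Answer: 62500/51741 ≈ 1.2079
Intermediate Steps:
d(S, w) = 2*S/(10 + w) (d(S, w) = (2*S)/(10 + w) = 2*S/(10 + w))
F(T, u) = T**2
F(-156 - 1*94, d(17, -1))/51741 = (-156 - 1*94)**2/51741 = (-156 - 94)**2*(1/51741) = (-250)**2*(1/51741) = 62500*(1/51741) = 62500/51741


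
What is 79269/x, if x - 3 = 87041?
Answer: 79269/87044 ≈ 0.91068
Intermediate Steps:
x = 87044 (x = 3 + 87041 = 87044)
79269/x = 79269/87044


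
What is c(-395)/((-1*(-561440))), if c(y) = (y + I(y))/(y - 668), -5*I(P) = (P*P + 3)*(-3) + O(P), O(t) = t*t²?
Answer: -3880999/186503350 ≈ -0.020809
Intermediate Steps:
O(t) = t³
I(P) = 9/5 - P³/5 + 3*P²/5 (I(P) = -((P*P + 3)*(-3) + P³)/5 = -((P² + 3)*(-3) + P³)/5 = -((3 + P²)*(-3) + P³)/5 = -((-9 - 3*P²) + P³)/5 = -(-9 + P³ - 3*P²)/5 = 9/5 - P³/5 + 3*P²/5)
c(y) = (9/5 + y - y³/5 + 3*y²/5)/(-668 + y) (c(y) = (y + (9/5 - y³/5 + 3*y²/5))/(y - 668) = (9/5 + y - y³/5 + 3*y²/5)/(-668 + y))
c(-395)/((-1*(-561440))) = ((9 - 1*(-395)³ + 3*(-395)² + 5*(-395))/(5*(-668 - 395)))/((-1*(-561440))) = ((⅕)*(9 - 1*(-61629875) + 3*156025 - 1975)/(-1063))/561440 = ((⅕)*(-1/1063)*(9 + 61629875 + 468075 - 1975))*(1/561440) = ((⅕)*(-1/1063)*62095984)*(1/561440) = -62095984/5315*1/561440 = -3880999/186503350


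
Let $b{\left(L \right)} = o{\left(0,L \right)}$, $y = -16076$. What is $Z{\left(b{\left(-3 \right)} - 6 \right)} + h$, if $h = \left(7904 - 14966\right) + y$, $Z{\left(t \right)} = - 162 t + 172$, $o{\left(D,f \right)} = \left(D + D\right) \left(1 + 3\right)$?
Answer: $-21994$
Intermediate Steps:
$o{\left(D,f \right)} = 8 D$ ($o{\left(D,f \right)} = 2 D 4 = 8 D$)
$b{\left(L \right)} = 0$ ($b{\left(L \right)} = 8 \cdot 0 = 0$)
$Z{\left(t \right)} = 172 - 162 t$
$h = -23138$ ($h = \left(7904 - 14966\right) - 16076 = -7062 - 16076 = -23138$)
$Z{\left(b{\left(-3 \right)} - 6 \right)} + h = \left(172 - 162 \left(0 - 6\right)\right) - 23138 = \left(172 - -972\right) - 23138 = \left(172 + 972\right) - 23138 = 1144 - 23138 = -21994$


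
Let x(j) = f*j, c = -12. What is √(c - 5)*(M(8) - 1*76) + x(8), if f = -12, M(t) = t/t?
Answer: -96 - 75*I*√17 ≈ -96.0 - 309.23*I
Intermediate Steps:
M(t) = 1
x(j) = -12*j
√(c - 5)*(M(8) - 1*76) + x(8) = √(-12 - 5)*(1 - 1*76) - 12*8 = √(-17)*(1 - 76) - 96 = (I*√17)*(-75) - 96 = -75*I*√17 - 96 = -96 - 75*I*√17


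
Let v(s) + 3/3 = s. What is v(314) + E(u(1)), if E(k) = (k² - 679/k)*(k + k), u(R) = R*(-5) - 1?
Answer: -1477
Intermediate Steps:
u(R) = -1 - 5*R (u(R) = -5*R - 1 = -1 - 5*R)
v(s) = -1 + s
E(k) = 2*k*(k² - 679/k) (E(k) = (k² - 679/k)*(2*k) = 2*k*(k² - 679/k))
v(314) + E(u(1)) = (-1 + 314) + (-1358 + 2*(-1 - 5*1)³) = 313 + (-1358 + 2*(-1 - 5)³) = 313 + (-1358 + 2*(-6)³) = 313 + (-1358 + 2*(-216)) = 313 + (-1358 - 432) = 313 - 1790 = -1477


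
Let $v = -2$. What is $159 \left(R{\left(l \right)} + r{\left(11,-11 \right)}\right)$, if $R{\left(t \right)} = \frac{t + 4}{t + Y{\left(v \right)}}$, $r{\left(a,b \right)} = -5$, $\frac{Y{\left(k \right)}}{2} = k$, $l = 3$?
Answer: $-1908$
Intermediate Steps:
$Y{\left(k \right)} = 2 k$
$R{\left(t \right)} = \frac{4 + t}{-4 + t}$ ($R{\left(t \right)} = \frac{t + 4}{t + 2 \left(-2\right)} = \frac{4 + t}{t - 4} = \frac{4 + t}{-4 + t}$)
$159 \left(R{\left(l \right)} + r{\left(11,-11 \right)}\right) = 159 \left(\frac{4 + 3}{-4 + 3} - 5\right) = 159 \left(\frac{1}{-1} \cdot 7 - 5\right) = 159 \left(\left(-1\right) 7 - 5\right) = 159 \left(-7 - 5\right) = 159 \left(-12\right) = -1908$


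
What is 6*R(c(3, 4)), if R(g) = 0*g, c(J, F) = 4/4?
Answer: 0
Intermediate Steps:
c(J, F) = 1 (c(J, F) = 4*(¼) = 1)
R(g) = 0
6*R(c(3, 4)) = 6*0 = 0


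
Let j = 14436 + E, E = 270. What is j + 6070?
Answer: 20776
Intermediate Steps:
j = 14706 (j = 14436 + 270 = 14706)
j + 6070 = 14706 + 6070 = 20776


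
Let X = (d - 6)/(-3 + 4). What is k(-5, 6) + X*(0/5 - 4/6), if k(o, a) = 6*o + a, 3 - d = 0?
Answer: -22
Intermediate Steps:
d = 3 (d = 3 - 1*0 = 3 + 0 = 3)
k(o, a) = a + 6*o
X = -3 (X = (3 - 6)/(-3 + 4) = -3/1 = -3*1 = -3)
k(-5, 6) + X*(0/5 - 4/6) = (6 + 6*(-5)) - 3*(0/5 - 4/6) = (6 - 30) - 3*(0*(⅕) - 4*⅙) = -24 - 3*(0 - ⅔) = -24 - 3*(-⅔) = -24 + 2 = -22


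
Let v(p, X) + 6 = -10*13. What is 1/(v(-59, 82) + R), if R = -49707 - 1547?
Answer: -1/51390 ≈ -1.9459e-5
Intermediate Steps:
v(p, X) = -136 (v(p, X) = -6 - 10*13 = -6 - 130 = -136)
R = -51254
1/(v(-59, 82) + R) = 1/(-136 - 51254) = 1/(-51390) = -1/51390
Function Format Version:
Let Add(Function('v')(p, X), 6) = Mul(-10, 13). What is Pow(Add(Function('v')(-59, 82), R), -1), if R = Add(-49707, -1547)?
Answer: Rational(-1, 51390) ≈ -1.9459e-5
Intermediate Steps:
Function('v')(p, X) = -136 (Function('v')(p, X) = Add(-6, Mul(-10, 13)) = Add(-6, -130) = -136)
R = -51254
Pow(Add(Function('v')(-59, 82), R), -1) = Pow(Add(-136, -51254), -1) = Pow(-51390, -1) = Rational(-1, 51390)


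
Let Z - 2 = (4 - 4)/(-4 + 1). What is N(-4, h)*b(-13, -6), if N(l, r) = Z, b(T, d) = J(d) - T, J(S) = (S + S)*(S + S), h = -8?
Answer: 314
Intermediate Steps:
J(S) = 4*S**2 (J(S) = (2*S)*(2*S) = 4*S**2)
b(T, d) = -T + 4*d**2 (b(T, d) = 4*d**2 - T = -T + 4*d**2)
Z = 2 (Z = 2 + (4 - 4)/(-4 + 1) = 2 + 0/(-3) = 2 + 0*(-1/3) = 2 + 0 = 2)
N(l, r) = 2
N(-4, h)*b(-13, -6) = 2*(-1*(-13) + 4*(-6)**2) = 2*(13 + 4*36) = 2*(13 + 144) = 2*157 = 314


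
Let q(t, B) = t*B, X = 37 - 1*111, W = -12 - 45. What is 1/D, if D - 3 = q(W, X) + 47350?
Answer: 1/51571 ≈ 1.9391e-5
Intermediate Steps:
W = -57
X = -74 (X = 37 - 111 = -74)
q(t, B) = B*t
D = 51571 (D = 3 + (-74*(-57) + 47350) = 3 + (4218 + 47350) = 3 + 51568 = 51571)
1/D = 1/51571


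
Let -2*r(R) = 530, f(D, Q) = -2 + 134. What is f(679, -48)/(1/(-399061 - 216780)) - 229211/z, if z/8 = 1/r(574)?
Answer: -589587181/8 ≈ -7.3698e+7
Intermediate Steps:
f(D, Q) = 132
r(R) = -265 (r(R) = -½*530 = -265)
z = -8/265 (z = 8/(-265) = 8*(-1/265) = -8/265 ≈ -0.030189)
f(679, -48)/(1/(-399061 - 216780)) - 229211/z = 132/(1/(-399061 - 216780)) - 229211/(-8/265) = 132/(1/(-615841)) - 229211*(-265/8) = 132/(-1/615841) + 60740915/8 = 132*(-615841) + 60740915/8 = -81291012 + 60740915/8 = -589587181/8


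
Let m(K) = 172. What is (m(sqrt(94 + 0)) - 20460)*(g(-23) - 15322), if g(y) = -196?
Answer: 314829184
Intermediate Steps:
(m(sqrt(94 + 0)) - 20460)*(g(-23) - 15322) = (172 - 20460)*(-196 - 15322) = -20288*(-15518) = 314829184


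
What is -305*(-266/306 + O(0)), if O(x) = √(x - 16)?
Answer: 40565/153 - 1220*I ≈ 265.13 - 1220.0*I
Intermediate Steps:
O(x) = √(-16 + x)
-305*(-266/306 + O(0)) = -305*(-266/306 + √(-16 + 0)) = -305*(-266*1/306 + √(-16)) = -305*(-133/153 + 4*I) = 40565/153 - 1220*I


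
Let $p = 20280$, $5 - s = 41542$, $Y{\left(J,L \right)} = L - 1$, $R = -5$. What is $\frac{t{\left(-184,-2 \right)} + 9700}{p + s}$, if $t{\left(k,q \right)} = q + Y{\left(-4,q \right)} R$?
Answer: $- \frac{9713}{21257} \approx -0.45693$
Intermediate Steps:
$Y{\left(J,L \right)} = -1 + L$
$s = -41537$ ($s = 5 - 41542 = -41537$)
$t{\left(k,q \right)} = 5 - 4 q$ ($t{\left(k,q \right)} = q + \left(-1 + q\right) \left(-5\right) = q - \left(-5 + 5 q\right) = 5 - 4 q$)
$\frac{t{\left(-184,-2 \right)} + 9700}{p + s} = \frac{\left(5 - -8\right) + 9700}{20280 - 41537} = \frac{\left(5 + 8\right) + 9700}{-21257} = \left(13 + 9700\right) \left(- \frac{1}{21257}\right) = 9713 \left(- \frac{1}{21257}\right) = - \frac{9713}{21257}$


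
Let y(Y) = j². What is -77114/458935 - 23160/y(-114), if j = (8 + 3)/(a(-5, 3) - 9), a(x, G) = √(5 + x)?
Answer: -860953033394/55531135 ≈ -15504.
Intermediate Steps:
j = -11/9 (j = (8 + 3)/(√(5 - 5) - 9) = 11/(√0 - 9) = 11/(0 - 9) = 11/(-9) = 11*(-⅑) = -11/9 ≈ -1.2222)
y(Y) = 121/81 (y(Y) = (-11/9)² = 121/81)
-77114/458935 - 23160/y(-114) = -77114/458935 - 23160/121/81 = -77114*1/458935 - 23160*81/121 = -77114/458935 - 1875960/121 = -860953033394/55531135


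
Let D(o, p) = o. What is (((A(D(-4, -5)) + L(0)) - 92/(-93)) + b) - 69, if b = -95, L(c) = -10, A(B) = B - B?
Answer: -16090/93 ≈ -173.01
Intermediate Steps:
A(B) = 0
(((A(D(-4, -5)) + L(0)) - 92/(-93)) + b) - 69 = (((0 - 10) - 92/(-93)) - 95) - 69 = ((-10 - 92*(-1/93)) - 95) - 69 = ((-10 + 92/93) - 95) - 69 = (-838/93 - 95) - 69 = -9673/93 - 69 = -16090/93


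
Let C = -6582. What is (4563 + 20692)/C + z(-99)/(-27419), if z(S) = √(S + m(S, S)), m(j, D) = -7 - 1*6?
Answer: -25255/6582 - 4*I*√7/27419 ≈ -3.837 - 0.00038597*I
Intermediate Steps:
m(j, D) = -13 (m(j, D) = -7 - 6 = -13)
z(S) = √(-13 + S) (z(S) = √(S - 13) = √(-13 + S))
(4563 + 20692)/C + z(-99)/(-27419) = (4563 + 20692)/(-6582) + √(-13 - 99)/(-27419) = 25255*(-1/6582) + √(-112)*(-1/27419) = -25255/6582 + (4*I*√7)*(-1/27419) = -25255/6582 - 4*I*√7/27419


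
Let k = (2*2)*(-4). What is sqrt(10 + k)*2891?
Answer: 2891*I*sqrt(6) ≈ 7081.5*I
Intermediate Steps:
k = -16 (k = 4*(-4) = -16)
sqrt(10 + k)*2891 = sqrt(10 - 16)*2891 = sqrt(-6)*2891 = (I*sqrt(6))*2891 = 2891*I*sqrt(6)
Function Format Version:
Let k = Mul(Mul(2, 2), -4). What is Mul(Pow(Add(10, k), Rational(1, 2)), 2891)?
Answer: Mul(2891, I, Pow(6, Rational(1, 2))) ≈ Mul(7081.5, I)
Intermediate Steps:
k = -16 (k = Mul(4, -4) = -16)
Mul(Pow(Add(10, k), Rational(1, 2)), 2891) = Mul(Pow(Add(10, -16), Rational(1, 2)), 2891) = Mul(Pow(-6, Rational(1, 2)), 2891) = Mul(Mul(I, Pow(6, Rational(1, 2))), 2891) = Mul(2891, I, Pow(6, Rational(1, 2)))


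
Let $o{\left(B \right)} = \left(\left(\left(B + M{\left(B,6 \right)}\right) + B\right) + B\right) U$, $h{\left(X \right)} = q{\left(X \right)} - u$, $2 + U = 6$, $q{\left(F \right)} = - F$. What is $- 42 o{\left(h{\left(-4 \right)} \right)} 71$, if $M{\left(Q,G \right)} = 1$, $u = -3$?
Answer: $-262416$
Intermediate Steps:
$U = 4$ ($U = -2 + 6 = 4$)
$h{\left(X \right)} = 3 - X$ ($h{\left(X \right)} = - X - -3 = - X + 3 = 3 - X$)
$o{\left(B \right)} = 4 + 12 B$ ($o{\left(B \right)} = \left(\left(\left(B + 1\right) + B\right) + B\right) 4 = \left(\left(\left(1 + B\right) + B\right) + B\right) 4 = \left(\left(1 + 2 B\right) + B\right) 4 = \left(1 + 3 B\right) 4 = 4 + 12 B$)
$- 42 o{\left(h{\left(-4 \right)} \right)} 71 = - 42 \left(4 + 12 \left(3 - -4\right)\right) 71 = - 42 \left(4 + 12 \left(3 + 4\right)\right) 71 = - 42 \left(4 + 12 \cdot 7\right) 71 = - 42 \left(4 + 84\right) 71 = \left(-42\right) 88 \cdot 71 = \left(-3696\right) 71 = -262416$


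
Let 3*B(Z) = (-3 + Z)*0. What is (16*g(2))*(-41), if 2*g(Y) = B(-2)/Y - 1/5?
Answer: 328/5 ≈ 65.600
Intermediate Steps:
B(Z) = 0 (B(Z) = ((-3 + Z)*0)/3 = (⅓)*0 = 0)
g(Y) = -⅒ (g(Y) = (0/Y - 1/5)/2 = (0 - 1*⅕)/2 = (0 - ⅕)/2 = (½)*(-⅕) = -⅒)
(16*g(2))*(-41) = (16*(-⅒))*(-41) = -8/5*(-41) = 328/5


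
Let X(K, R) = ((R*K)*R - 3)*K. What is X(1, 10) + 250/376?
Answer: 18361/188 ≈ 97.665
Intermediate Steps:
X(K, R) = K*(-3 + K*R²) (X(K, R) = ((K*R)*R - 3)*K = (K*R² - 3)*K = (-3 + K*R²)*K = K*(-3 + K*R²))
X(1, 10) + 250/376 = 1*(-3 + 1*10²) + 250/376 = 1*(-3 + 1*100) + 250*(1/376) = 1*(-3 + 100) + 125/188 = 1*97 + 125/188 = 97 + 125/188 = 18361/188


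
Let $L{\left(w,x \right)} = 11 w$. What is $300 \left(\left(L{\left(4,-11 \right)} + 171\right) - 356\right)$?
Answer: $-42300$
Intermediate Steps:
$300 \left(\left(L{\left(4,-11 \right)} + 171\right) - 356\right) = 300 \left(\left(11 \cdot 4 + 171\right) - 356\right) = 300 \left(\left(44 + 171\right) - 356\right) = 300 \left(215 - 356\right) = 300 \left(-141\right) = -42300$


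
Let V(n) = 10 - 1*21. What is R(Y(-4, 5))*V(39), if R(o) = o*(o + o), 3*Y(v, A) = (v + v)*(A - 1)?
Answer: -22528/9 ≈ -2503.1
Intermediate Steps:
V(n) = -11 (V(n) = 10 - 21 = -11)
Y(v, A) = 2*v*(-1 + A)/3 (Y(v, A) = ((v + v)*(A - 1))/3 = ((2*v)*(-1 + A))/3 = (2*v*(-1 + A))/3 = 2*v*(-1 + A)/3)
R(o) = 2*o² (R(o) = o*(2*o) = 2*o²)
R(Y(-4, 5))*V(39) = (2*((⅔)*(-4)*(-1 + 5))²)*(-11) = (2*((⅔)*(-4)*4)²)*(-11) = (2*(-32/3)²)*(-11) = (2*(1024/9))*(-11) = (2048/9)*(-11) = -22528/9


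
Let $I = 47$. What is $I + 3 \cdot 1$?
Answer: $50$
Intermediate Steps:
$I + 3 \cdot 1 = 47 + 3 \cdot 1 = 47 + 3 = 50$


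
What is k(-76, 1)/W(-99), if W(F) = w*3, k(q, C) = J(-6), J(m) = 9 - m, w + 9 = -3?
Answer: -5/12 ≈ -0.41667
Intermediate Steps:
w = -12 (w = -9 - 3 = -12)
k(q, C) = 15 (k(q, C) = 9 - 1*(-6) = 9 + 6 = 15)
W(F) = -36 (W(F) = -12*3 = -36)
k(-76, 1)/W(-99) = 15/(-36) = 15*(-1/36) = -5/12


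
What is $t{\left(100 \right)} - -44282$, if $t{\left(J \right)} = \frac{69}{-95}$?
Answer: $\frac{4206721}{95} \approx 44281.0$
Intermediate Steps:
$t{\left(J \right)} = - \frac{69}{95}$ ($t{\left(J \right)} = 69 \left(- \frac{1}{95}\right) = - \frac{69}{95}$)
$t{\left(100 \right)} - -44282 = - \frac{69}{95} - -44282 = - \frac{69}{95} + 44282 = \frac{4206721}{95}$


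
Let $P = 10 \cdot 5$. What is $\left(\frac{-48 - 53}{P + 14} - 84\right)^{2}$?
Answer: $\frac{29997529}{4096} \approx 7323.6$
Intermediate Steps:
$P = 50$
$\left(\frac{-48 - 53}{P + 14} - 84\right)^{2} = \left(\frac{-48 - 53}{50 + 14} - 84\right)^{2} = \left(- \frac{101}{64} - 84\right)^{2} = \left(- \frac{5477}{64}\right)^{2} = \frac{29997529}{4096}$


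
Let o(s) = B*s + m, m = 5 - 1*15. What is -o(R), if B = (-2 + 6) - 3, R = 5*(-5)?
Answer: 35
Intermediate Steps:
R = -25
B = 1 (B = 4 - 3 = 1)
m = -10 (m = 5 - 15 = -10)
o(s) = -10 + s (o(s) = 1*s - 10 = s - 10 = -10 + s)
-o(R) = -(-10 - 25) = -1*(-35) = 35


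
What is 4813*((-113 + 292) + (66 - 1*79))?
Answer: 798958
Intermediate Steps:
4813*((-113 + 292) + (66 - 1*79)) = 4813*(179 + (66 - 79)) = 4813*(179 - 13) = 4813*166 = 798958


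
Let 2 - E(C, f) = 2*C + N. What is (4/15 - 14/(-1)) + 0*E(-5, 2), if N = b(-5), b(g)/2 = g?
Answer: 214/15 ≈ 14.267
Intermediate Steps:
b(g) = 2*g
N = -10 (N = 2*(-5) = -10)
E(C, f) = 12 - 2*C (E(C, f) = 2 - (2*C - 10) = 2 - (-10 + 2*C) = 2 + (10 - 2*C) = 12 - 2*C)
(4/15 - 14/(-1)) + 0*E(-5, 2) = (4/15 - 14/(-1)) + 0*(12 - 2*(-5)) = (4*(1/15) - 14*(-1)) + 0*(12 + 10) = (4/15 + 14) + 0*22 = 214/15 + 0 = 214/15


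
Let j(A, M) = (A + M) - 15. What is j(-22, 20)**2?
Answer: 289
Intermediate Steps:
j(A, M) = -15 + A + M
j(-22, 20)**2 = (-15 - 22 + 20)**2 = (-17)**2 = 289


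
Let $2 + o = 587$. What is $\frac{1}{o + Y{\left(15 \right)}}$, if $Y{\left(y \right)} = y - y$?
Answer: $\frac{1}{585} \approx 0.0017094$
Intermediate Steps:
$o = 585$ ($o = -2 + 587 = 585$)
$Y{\left(y \right)} = 0$
$\frac{1}{o + Y{\left(15 \right)}} = \frac{1}{585 + 0} = \frac{1}{585}$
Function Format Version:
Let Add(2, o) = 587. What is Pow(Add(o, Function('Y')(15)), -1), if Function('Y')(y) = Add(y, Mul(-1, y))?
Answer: Rational(1, 585) ≈ 0.0017094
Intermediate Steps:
o = 585 (o = Add(-2, 587) = 585)
Function('Y')(y) = 0
Pow(Add(o, Function('Y')(15)), -1) = Pow(Add(585, 0), -1) = Pow(585, -1) = Rational(1, 585)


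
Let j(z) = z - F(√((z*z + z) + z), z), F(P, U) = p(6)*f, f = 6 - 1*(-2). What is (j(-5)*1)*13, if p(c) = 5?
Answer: -585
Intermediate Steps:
f = 8 (f = 6 + 2 = 8)
F(P, U) = 40 (F(P, U) = 5*8 = 40)
j(z) = -40 + z (j(z) = z - 1*40 = z - 40 = -40 + z)
(j(-5)*1)*13 = ((-40 - 5)*1)*13 = -45*1*13 = -45*13 = -585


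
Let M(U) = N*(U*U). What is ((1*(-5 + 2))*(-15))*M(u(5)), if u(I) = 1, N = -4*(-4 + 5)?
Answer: -180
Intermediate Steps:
N = -4 (N = -4*1 = -4)
M(U) = -4*U² (M(U) = -4*U*U = -4*U²)
((1*(-5 + 2))*(-15))*M(u(5)) = ((1*(-5 + 2))*(-15))*(-4*1²) = ((1*(-3))*(-15))*(-4*1) = -3*(-15)*(-4) = 45*(-4) = -180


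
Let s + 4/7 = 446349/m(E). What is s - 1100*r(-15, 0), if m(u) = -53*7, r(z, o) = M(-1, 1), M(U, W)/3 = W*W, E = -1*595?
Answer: -1670861/371 ≈ -4503.7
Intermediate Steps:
E = -595
M(U, W) = 3*W² (M(U, W) = 3*(W*W) = 3*W²)
r(z, o) = 3 (r(z, o) = 3*1² = 3*1 = 3)
m(u) = -371
s = -446561/371 (s = -4/7 + 446349/(-371) = -4/7 + 446349*(-1/371) = -4/7 - 446349/371 = -446561/371 ≈ -1203.7)
s - 1100*r(-15, 0) = -446561/371 - 1100*3 = -446561/371 - 1*3300 = -446561/371 - 3300 = -1670861/371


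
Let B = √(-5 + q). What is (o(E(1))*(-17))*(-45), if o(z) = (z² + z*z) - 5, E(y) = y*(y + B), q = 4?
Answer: -3825 + 3060*I ≈ -3825.0 + 3060.0*I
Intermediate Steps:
B = I (B = √(-5 + 4) = √(-1) = I ≈ 1.0*I)
E(y) = y*(I + y) (E(y) = y*(y + I) = y*(I + y))
o(z) = -5 + 2*z² (o(z) = (z² + z²) - 5 = 2*z² - 5 = -5 + 2*z²)
(o(E(1))*(-17))*(-45) = ((-5 + 2*(1*(I + 1))²)*(-17))*(-45) = ((-5 + 2*(1*(1 + I))²)*(-17))*(-45) = ((-5 + 2*(1 + I)²)*(-17))*(-45) = (85 - 34*(1 + I)²)*(-45) = -3825 + 1530*(1 + I)²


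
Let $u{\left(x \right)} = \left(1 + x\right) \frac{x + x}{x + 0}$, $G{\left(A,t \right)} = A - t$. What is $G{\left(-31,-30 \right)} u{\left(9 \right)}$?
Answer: $-20$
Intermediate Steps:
$u{\left(x \right)} = 2 + 2 x$ ($u{\left(x \right)} = \left(1 + x\right) \frac{2 x}{x} = \left(1 + x\right) 2 = 2 + 2 x$)
$G{\left(-31,-30 \right)} u{\left(9 \right)} = \left(-31 - -30\right) \left(2 + 2 \cdot 9\right) = \left(-31 + 30\right) \left(2 + 18\right) = \left(-1\right) 20 = -20$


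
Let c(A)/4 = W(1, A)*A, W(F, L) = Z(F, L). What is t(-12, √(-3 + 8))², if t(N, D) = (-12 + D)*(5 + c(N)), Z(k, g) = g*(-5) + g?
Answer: 787524749 - 126849624*√5 ≈ 5.0388e+8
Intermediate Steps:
Z(k, g) = -4*g (Z(k, g) = -5*g + g = -4*g)
W(F, L) = -4*L
c(A) = -16*A² (c(A) = 4*((-4*A)*A) = 4*(-4*A²) = -16*A²)
t(N, D) = (-12 + D)*(5 - 16*N²)
t(-12, √(-3 + 8))² = (-60 + 5*√(-3 + 8) + 192*(-12)² - 16*√(-3 + 8)*(-12)²)² = (-60 + 5*√5 + 192*144 - 16*√5*144)² = (-60 + 5*√5 + 27648 - 2304*√5)² = (27588 - 2299*√5)²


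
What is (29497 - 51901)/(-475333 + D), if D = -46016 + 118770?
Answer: 7468/134193 ≈ 0.055651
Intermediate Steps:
D = 72754
(29497 - 51901)/(-475333 + D) = (29497 - 51901)/(-475333 + 72754) = -22404/(-402579) = -22404*(-1/402579) = 7468/134193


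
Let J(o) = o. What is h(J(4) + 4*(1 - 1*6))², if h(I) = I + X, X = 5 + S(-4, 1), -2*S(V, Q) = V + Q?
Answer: 361/4 ≈ 90.250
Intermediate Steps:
S(V, Q) = -Q/2 - V/2 (S(V, Q) = -(V + Q)/2 = -(Q + V)/2 = -Q/2 - V/2)
X = 13/2 (X = 5 + (-½*1 - ½*(-4)) = 5 + (-½ + 2) = 5 + 3/2 = 13/2 ≈ 6.5000)
h(I) = 13/2 + I (h(I) = I + 13/2 = 13/2 + I)
h(J(4) + 4*(1 - 1*6))² = (13/2 + (4 + 4*(1 - 1*6)))² = (13/2 + (4 + 4*(1 - 6)))² = (13/2 + (4 + 4*(-5)))² = (13/2 + (4 - 20))² = (13/2 - 16)² = (-19/2)² = 361/4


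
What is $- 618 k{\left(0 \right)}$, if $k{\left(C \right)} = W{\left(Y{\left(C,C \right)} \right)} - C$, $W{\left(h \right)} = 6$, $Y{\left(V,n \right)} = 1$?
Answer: $-3708$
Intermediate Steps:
$k{\left(C \right)} = 6 - C$
$- 618 k{\left(0 \right)} = - 618 \left(6 - 0\right) = - 618 \left(6 + 0\right) = \left(-618\right) 6 = -3708$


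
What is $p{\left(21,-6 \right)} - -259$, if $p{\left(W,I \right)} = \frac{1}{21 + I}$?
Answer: $\frac{3886}{15} \approx 259.07$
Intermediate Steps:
$p{\left(21,-6 \right)} - -259 = \frac{1}{21 - 6} - -259 = \frac{1}{15} + 259 = \frac{3886}{15}$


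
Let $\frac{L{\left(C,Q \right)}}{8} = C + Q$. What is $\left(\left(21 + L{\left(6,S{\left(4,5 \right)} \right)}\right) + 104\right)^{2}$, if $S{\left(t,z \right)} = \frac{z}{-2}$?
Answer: $23409$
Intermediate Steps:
$S{\left(t,z \right)} = - \frac{z}{2}$ ($S{\left(t,z \right)} = z \left(- \frac{1}{2}\right) = - \frac{z}{2}$)
$L{\left(C,Q \right)} = 8 C + 8 Q$ ($L{\left(C,Q \right)} = 8 \left(C + Q\right) = 8 C + 8 Q$)
$\left(\left(21 + L{\left(6,S{\left(4,5 \right)} \right)}\right) + 104\right)^{2} = \left(\left(21 + \left(8 \cdot 6 + 8 \left(\left(- \frac{1}{2}\right) 5\right)\right)\right) + 104\right)^{2} = \left(\left(21 + \left(48 + 8 \left(- \frac{5}{2}\right)\right)\right) + 104\right)^{2} = \left(\left(21 + \left(48 - 20\right)\right) + 104\right)^{2} = \left(\left(21 + 28\right) + 104\right)^{2} = \left(49 + 104\right)^{2} = 153^{2} = 23409$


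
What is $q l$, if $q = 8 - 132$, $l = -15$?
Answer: $1860$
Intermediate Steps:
$q = -124$ ($q = 8 - 132 = -124$)
$q l = \left(-124\right) \left(-15\right) = 1860$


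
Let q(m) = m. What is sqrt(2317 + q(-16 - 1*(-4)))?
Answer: sqrt(2305) ≈ 48.010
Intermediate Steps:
sqrt(2317 + q(-16 - 1*(-4))) = sqrt(2317 + (-16 - 1*(-4))) = sqrt(2317 + (-16 + 4)) = sqrt(2317 - 12) = sqrt(2305)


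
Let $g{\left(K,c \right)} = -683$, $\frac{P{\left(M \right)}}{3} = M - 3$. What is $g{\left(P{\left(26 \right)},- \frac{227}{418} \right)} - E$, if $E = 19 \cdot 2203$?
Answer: $-42540$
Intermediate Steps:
$P{\left(M \right)} = -9 + 3 M$ ($P{\left(M \right)} = 3 \left(M - 3\right) = 3 \left(-3 + M\right) = -9 + 3 M$)
$E = 41857$
$g{\left(P{\left(26 \right)},- \frac{227}{418} \right)} - E = -683 - 41857 = -42540$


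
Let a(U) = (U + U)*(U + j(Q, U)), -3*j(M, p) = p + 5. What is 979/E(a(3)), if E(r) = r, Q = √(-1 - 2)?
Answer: 979/2 ≈ 489.50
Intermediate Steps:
Q = I*√3 (Q = √(-3) = I*√3 ≈ 1.732*I)
j(M, p) = -5/3 - p/3 (j(M, p) = -(p + 5)/3 = -(5 + p)/3 = -5/3 - p/3)
a(U) = 2*U*(-5/3 + 2*U/3) (a(U) = (U + U)*(U + (-5/3 - U/3)) = (2*U)*(-5/3 + 2*U/3) = 2*U*(-5/3 + 2*U/3))
979/E(a(3)) = 979/(((⅔)*3*(-5 + 2*3))) = 979/(((⅔)*3*(-5 + 6))) = 979/(((⅔)*3*1)) = 979/2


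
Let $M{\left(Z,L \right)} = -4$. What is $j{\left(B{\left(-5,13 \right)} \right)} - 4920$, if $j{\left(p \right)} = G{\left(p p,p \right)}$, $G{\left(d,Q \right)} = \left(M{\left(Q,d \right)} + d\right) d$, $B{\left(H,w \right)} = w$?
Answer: $22965$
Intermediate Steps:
$G{\left(d,Q \right)} = d \left(-4 + d\right)$ ($G{\left(d,Q \right)} = \left(-4 + d\right) d = d \left(-4 + d\right)$)
$j{\left(p \right)} = p^{2} \left(-4 + p^{2}\right)$ ($j{\left(p \right)} = p p \left(-4 + p p\right) = p^{2} \left(-4 + p^{2}\right)$)
$j{\left(B{\left(-5,13 \right)} \right)} - 4920 = 13^{2} \left(-4 + 13^{2}\right) - 4920 = 169 \left(-4 + 169\right) - 4920 = 169 \cdot 165 - 4920 = 27885 - 4920 = 22965$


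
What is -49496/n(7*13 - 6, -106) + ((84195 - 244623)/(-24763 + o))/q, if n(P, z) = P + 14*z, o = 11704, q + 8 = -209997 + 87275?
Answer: 13221425433658/373703461155 ≈ 35.379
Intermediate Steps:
q = -122730 (q = -8 + (-209997 + 87275) = -8 - 122722 = -122730)
-49496/n(7*13 - 6, -106) + ((84195 - 244623)/(-24763 + o))/q = -49496/((7*13 - 6) + 14*(-106)) + ((84195 - 244623)/(-24763 + 11704))/(-122730) = -49496/((91 - 6) - 1484) - 160428/(-13059)*(-1/122730) = -49496/(85 - 1484) - 160428*(-1/13059)*(-1/122730) = -49496/(-1399) + (53476/4353)*(-1/122730) = -49496*(-1/1399) - 26738/267121845 = 49496/1399 - 26738/267121845 = 13221425433658/373703461155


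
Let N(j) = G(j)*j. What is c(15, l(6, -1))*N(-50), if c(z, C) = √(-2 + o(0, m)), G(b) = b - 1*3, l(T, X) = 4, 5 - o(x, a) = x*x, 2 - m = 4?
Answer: 2650*√3 ≈ 4589.9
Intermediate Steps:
m = -2 (m = 2 - 1*4 = 2 - 4 = -2)
o(x, a) = 5 - x² (o(x, a) = 5 - x*x = 5 - x²)
G(b) = -3 + b (G(b) = b - 3 = -3 + b)
c(z, C) = √3 (c(z, C) = √(-2 + (5 - 1*0²)) = √(-2 + (5 - 1*0)) = √(-2 + (5 + 0)) = √(-2 + 5) = √3)
N(j) = j*(-3 + j) (N(j) = (-3 + j)*j = j*(-3 + j))
c(15, l(6, -1))*N(-50) = √3*(-50*(-3 - 50)) = √3*(-50*(-53)) = √3*2650 = 2650*√3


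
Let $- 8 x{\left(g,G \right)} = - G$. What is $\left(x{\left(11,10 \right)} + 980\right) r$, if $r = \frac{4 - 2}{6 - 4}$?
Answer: $\frac{3925}{4} \approx 981.25$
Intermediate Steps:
$x{\left(g,G \right)} = \frac{G}{8}$ ($x{\left(g,G \right)} = - \frac{\left(-1\right) G}{8} = \frac{G}{8}$)
$r = 1$ ($r = \frac{2}{2} = 2 \cdot \frac{1}{2} = 1$)
$\left(x{\left(11,10 \right)} + 980\right) r = \left(\frac{1}{8} \cdot 10 + 980\right) 1 = \left(\frac{5}{4} + 980\right) 1 = \frac{3925}{4} \cdot 1 = \frac{3925}{4}$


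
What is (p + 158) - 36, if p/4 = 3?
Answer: 134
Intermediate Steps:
p = 12 (p = 4*3 = 12)
(p + 158) - 36 = (12 + 158) - 36 = 170 - 36 = 134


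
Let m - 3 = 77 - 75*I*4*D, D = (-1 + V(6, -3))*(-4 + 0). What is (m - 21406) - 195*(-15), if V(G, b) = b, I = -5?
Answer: 5599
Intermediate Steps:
D = 16 (D = (-1 - 3)*(-4 + 0) = -4*(-4) = 16)
m = 24080 (m = 3 + (77 - 75*(-5*4)*16) = 3 + (77 - (-1500)*16) = 3 + (77 - 75*(-320)) = 3 + (77 + 24000) = 3 + 24077 = 24080)
(m - 21406) - 195*(-15) = (24080 - 21406) - 195*(-15) = 2674 + 2925 = 5599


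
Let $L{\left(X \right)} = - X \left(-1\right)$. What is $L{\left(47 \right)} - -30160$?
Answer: $30207$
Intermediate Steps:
$L{\left(X \right)} = X$ ($L{\left(X \right)} = - \left(-1\right) X = X$)
$L{\left(47 \right)} - -30160 = 47 - -30160 = 47 + 30160 = 30207$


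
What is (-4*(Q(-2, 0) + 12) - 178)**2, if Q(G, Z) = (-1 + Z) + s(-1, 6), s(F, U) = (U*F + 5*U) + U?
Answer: 116964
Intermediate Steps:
s(F, U) = 6*U + F*U (s(F, U) = (F*U + 5*U) + U = (5*U + F*U) + U = 6*U + F*U)
Q(G, Z) = 29 + Z (Q(G, Z) = (-1 + Z) + 6*(6 - 1) = (-1 + Z) + 6*5 = (-1 + Z) + 30 = 29 + Z)
(-4*(Q(-2, 0) + 12) - 178)**2 = (-4*((29 + 0) + 12) - 178)**2 = (-4*(29 + 12) - 178)**2 = (-4*41 - 178)**2 = (-164 - 178)**2 = (-342)**2 = 116964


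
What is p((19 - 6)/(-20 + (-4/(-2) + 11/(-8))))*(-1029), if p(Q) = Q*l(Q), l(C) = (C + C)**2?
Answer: 4629940224/3723875 ≈ 1243.3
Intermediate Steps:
l(C) = 4*C**2 (l(C) = (2*C)**2 = 4*C**2)
p(Q) = 4*Q**3 (p(Q) = Q*(4*Q**2) = 4*Q**3)
p((19 - 6)/(-20 + (-4/(-2) + 11/(-8))))*(-1029) = (4*((19 - 6)/(-20 + (-4/(-2) + 11/(-8))))**3)*(-1029) = (4*(13/(-20 + (-4*(-1/2) + 11*(-1/8))))**3)*(-1029) = (4*(13/(-20 + (2 - 11/8)))**3)*(-1029) = (4*(13/(-20 + 5/8))**3)*(-1029) = (4*(13/(-155/8))**3)*(-1029) = (4*(13*(-8/155))**3)*(-1029) = (4*(-104/155)**3)*(-1029) = (4*(-1124864/3723875))*(-1029) = -4499456/3723875*(-1029) = 4629940224/3723875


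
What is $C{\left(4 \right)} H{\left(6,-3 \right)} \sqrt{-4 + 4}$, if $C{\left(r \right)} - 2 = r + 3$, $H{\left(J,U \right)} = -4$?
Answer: $0$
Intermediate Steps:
$C{\left(r \right)} = 5 + r$ ($C{\left(r \right)} = 2 + \left(r + 3\right) = 2 + \left(3 + r\right) = 5 + r$)
$C{\left(4 \right)} H{\left(6,-3 \right)} \sqrt{-4 + 4} = \left(5 + 4\right) \left(-4\right) \sqrt{-4 + 4} = 9 \left(-4\right) \sqrt{0} = \left(-36\right) 0 = 0$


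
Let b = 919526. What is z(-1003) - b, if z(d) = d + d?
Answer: -921532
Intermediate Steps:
z(d) = 2*d
z(-1003) - b = 2*(-1003) - 1*919526 = -2006 - 919526 = -921532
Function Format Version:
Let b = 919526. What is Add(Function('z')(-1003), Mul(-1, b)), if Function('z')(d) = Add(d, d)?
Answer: -921532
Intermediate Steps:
Function('z')(d) = Mul(2, d)
Add(Function('z')(-1003), Mul(-1, b)) = Add(Mul(2, -1003), Mul(-1, 919526)) = Add(-2006, -919526) = -921532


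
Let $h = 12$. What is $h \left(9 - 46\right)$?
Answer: $-444$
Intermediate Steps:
$h \left(9 - 46\right) = 12 \left(9 - 46\right) = 12 \left(-37\right) = -444$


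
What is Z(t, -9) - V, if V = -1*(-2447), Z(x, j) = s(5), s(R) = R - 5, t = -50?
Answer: -2447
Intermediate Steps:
s(R) = -5 + R
Z(x, j) = 0 (Z(x, j) = -5 + 5 = 0)
V = 2447
Z(t, -9) - V = 0 - 1*2447 = 0 - 2447 = -2447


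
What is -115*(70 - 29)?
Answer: -4715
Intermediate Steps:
-115*(70 - 29) = -115*41 = -4715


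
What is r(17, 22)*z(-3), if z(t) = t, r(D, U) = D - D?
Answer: 0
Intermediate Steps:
r(D, U) = 0
r(17, 22)*z(-3) = 0*(-3) = 0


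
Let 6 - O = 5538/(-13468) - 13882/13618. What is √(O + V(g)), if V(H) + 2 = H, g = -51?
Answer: I*√4685050643098/320642 ≈ 6.7505*I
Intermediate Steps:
V(H) = -2 + H
O = 2382557/320642 (O = 6 - (5538/(-13468) - 13882/13618) = 6 - (5538*(-1/13468) - 13882*1/13618) = 6 - (-213/518 - 631/619) = 6 - 1*(-458705/320642) = 6 + 458705/320642 = 2382557/320642 ≈ 7.4306)
√(O + V(g)) = √(2382557/320642 + (-2 - 51)) = √(2382557/320642 - 53) = √(-14611469/320642) = I*√4685050643098/320642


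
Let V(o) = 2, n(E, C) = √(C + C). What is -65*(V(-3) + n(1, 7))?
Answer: -130 - 65*√14 ≈ -373.21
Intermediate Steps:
n(E, C) = √2*√C (n(E, C) = √(2*C) = √2*√C)
-65*(V(-3) + n(1, 7)) = -65*(2 + √2*√7) = -65*(2 + √14) = -130 - 65*√14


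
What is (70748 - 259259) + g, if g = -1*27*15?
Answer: -188916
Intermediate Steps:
g = -405 (g = -27*15 = -405)
(70748 - 259259) + g = (70748 - 259259) - 405 = -188511 - 405 = -188916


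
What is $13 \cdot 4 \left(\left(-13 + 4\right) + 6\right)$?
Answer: $-156$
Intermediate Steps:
$13 \cdot 4 \left(\left(-13 + 4\right) + 6\right) = 52 \left(-9 + 6\right) = 52 \left(-3\right) = -156$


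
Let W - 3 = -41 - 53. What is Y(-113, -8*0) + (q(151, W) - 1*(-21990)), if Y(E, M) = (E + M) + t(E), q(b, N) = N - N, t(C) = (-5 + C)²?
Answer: 35801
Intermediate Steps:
W = -91 (W = 3 + (-41 - 53) = 3 - 94 = -91)
q(b, N) = 0
Y(E, M) = E + M + (-5 + E)² (Y(E, M) = (E + M) + (-5 + E)² = E + M + (-5 + E)²)
Y(-113, -8*0) + (q(151, W) - 1*(-21990)) = (-113 - 8*0 + (-5 - 113)²) + (0 - 1*(-21990)) = (-113 + 0 + (-118)²) + (0 + 21990) = (-113 + 0 + 13924) + 21990 = 13811 + 21990 = 35801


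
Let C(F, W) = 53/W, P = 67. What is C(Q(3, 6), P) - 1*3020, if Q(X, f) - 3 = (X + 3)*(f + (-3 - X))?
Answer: -202287/67 ≈ -3019.2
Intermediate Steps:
Q(X, f) = 3 + (3 + X)*(-3 + f - X) (Q(X, f) = 3 + (X + 3)*(f + (-3 - X)) = 3 + (3 + X)*(-3 + f - X))
C(Q(3, 6), P) - 1*3020 = 53/67 - 1*3020 = 53*(1/67) - 3020 = 53/67 - 3020 = -202287/67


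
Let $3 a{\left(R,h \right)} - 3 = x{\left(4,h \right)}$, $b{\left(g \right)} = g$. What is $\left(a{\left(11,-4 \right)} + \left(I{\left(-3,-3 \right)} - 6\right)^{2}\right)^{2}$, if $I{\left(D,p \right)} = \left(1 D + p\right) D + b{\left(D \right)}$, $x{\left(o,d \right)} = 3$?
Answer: $6889$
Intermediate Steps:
$a{\left(R,h \right)} = 2$ ($a{\left(R,h \right)} = 1 + \frac{1}{3} \cdot 3 = 1 + 1 = 2$)
$I{\left(D,p \right)} = D + D \left(D + p\right)$ ($I{\left(D,p \right)} = \left(1 D + p\right) D + D = \left(D + p\right) D + D = D \left(D + p\right) + D = D + D \left(D + p\right)$)
$\left(a{\left(11,-4 \right)} + \left(I{\left(-3,-3 \right)} - 6\right)^{2}\right)^{2} = \left(2 + \left(- 3 \left(1 - 3 - 3\right) - 6\right)^{2}\right)^{2} = \left(2 + \left(\left(-3\right) \left(-5\right) - 6\right)^{2}\right)^{2} = \left(2 + \left(15 - 6\right)^{2}\right)^{2} = \left(2 + 9^{2}\right)^{2} = \left(2 + 81\right)^{2} = 83^{2} = 6889$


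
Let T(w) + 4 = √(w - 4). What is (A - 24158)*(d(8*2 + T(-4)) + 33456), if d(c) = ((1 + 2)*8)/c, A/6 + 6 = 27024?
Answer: 87694815000/19 - 827700*I*√2/19 ≈ 4.6155e+9 - 61608.0*I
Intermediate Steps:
A = 162108 (A = -36 + 6*27024 = -36 + 162144 = 162108)
T(w) = -4 + √(-4 + w) (T(w) = -4 + √(w - 4) = -4 + √(-4 + w))
d(c) = 24/c (d(c) = (3*8)/c = 24/c)
(A - 24158)*(d(8*2 + T(-4)) + 33456) = (162108 - 24158)*(24/(8*2 + (-4 + √(-4 - 4))) + 33456) = 137950*(24/(16 + (-4 + √(-8))) + 33456) = 137950*(24/(16 + (-4 + 2*I*√2)) + 33456) = 137950*(24/(12 + 2*I*√2) + 33456) = 137950*(33456 + 24/(12 + 2*I*√2)) = 4615255200 + 3310800/(12 + 2*I*√2)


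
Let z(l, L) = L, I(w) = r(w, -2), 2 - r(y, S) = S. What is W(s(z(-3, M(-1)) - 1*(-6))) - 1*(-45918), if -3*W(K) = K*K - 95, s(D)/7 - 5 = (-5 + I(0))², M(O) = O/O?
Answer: 136085/3 ≈ 45362.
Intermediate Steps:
r(y, S) = 2 - S
M(O) = 1
I(w) = 4 (I(w) = 2 - 1*(-2) = 2 + 2 = 4)
s(D) = 42 (s(D) = 35 + 7*(-5 + 4)² = 35 + 7*(-1)² = 35 + 7*1 = 35 + 7 = 42)
W(K) = 95/3 - K²/3 (W(K) = -(K*K - 95)/3 = -(K² - 95)/3 = -(-95 + K²)/3 = 95/3 - K²/3)
W(s(z(-3, M(-1)) - 1*(-6))) - 1*(-45918) = (95/3 - ⅓*42²) - 1*(-45918) = (95/3 - ⅓*1764) + 45918 = (95/3 - 588) + 45918 = -1669/3 + 45918 = 136085/3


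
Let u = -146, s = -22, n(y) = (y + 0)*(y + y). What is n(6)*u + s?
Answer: -10534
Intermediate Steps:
n(y) = 2*y**2 (n(y) = y*(2*y) = 2*y**2)
n(6)*u + s = (2*6**2)*(-146) - 22 = (2*36)*(-146) - 22 = 72*(-146) - 22 = -10512 - 22 = -10534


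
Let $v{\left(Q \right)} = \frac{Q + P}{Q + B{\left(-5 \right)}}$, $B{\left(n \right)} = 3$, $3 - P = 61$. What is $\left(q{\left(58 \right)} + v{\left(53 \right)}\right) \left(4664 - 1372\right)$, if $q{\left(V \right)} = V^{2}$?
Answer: $\frac{155035917}{14} \approx 1.1074 \cdot 10^{7}$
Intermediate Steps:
$P = -58$ ($P = 3 - 61 = -58$)
$v{\left(Q \right)} = \frac{-58 + Q}{3 + Q}$ ($v{\left(Q \right)} = \frac{Q - 58}{Q + 3} = \frac{-58 + Q}{3 + Q}$)
$\left(q{\left(58 \right)} + v{\left(53 \right)}\right) \left(4664 - 1372\right) = \left(58^{2} + \frac{-58 + 53}{3 + 53}\right) \left(4664 - 1372\right) = \left(3364 + \frac{1}{56} \left(-5\right)\right) 3292 = \left(3364 - \frac{5}{56}\right) 3292 = \frac{188379}{56} \cdot 3292 = \frac{155035917}{14}$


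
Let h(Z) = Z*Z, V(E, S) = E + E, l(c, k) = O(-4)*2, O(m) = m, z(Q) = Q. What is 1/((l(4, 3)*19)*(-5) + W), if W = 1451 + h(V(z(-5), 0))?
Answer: 1/2311 ≈ 0.00043271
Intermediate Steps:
l(c, k) = -8 (l(c, k) = -4*2 = -8)
V(E, S) = 2*E
h(Z) = Z²
W = 1551 (W = 1451 + (2*(-5))² = 1451 + (-10)² = 1451 + 100 = 1551)
1/((l(4, 3)*19)*(-5) + W) = 1/(-8*19*(-5) + 1551) = 1/(-152*(-5) + 1551) = 1/(760 + 1551) = 1/2311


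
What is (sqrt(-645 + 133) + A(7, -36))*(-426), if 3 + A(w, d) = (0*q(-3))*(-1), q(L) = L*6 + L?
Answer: 1278 - 6816*I*sqrt(2) ≈ 1278.0 - 9639.3*I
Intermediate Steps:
q(L) = 7*L (q(L) = 6*L + L = 7*L)
A(w, d) = -3 (A(w, d) = -3 + (0*(7*(-3)))*(-1) = -3 + (0*(-21))*(-1) = -3 + 0*(-1) = -3 + 0 = -3)
(sqrt(-645 + 133) + A(7, -36))*(-426) = (sqrt(-645 + 133) - 3)*(-426) = (sqrt(-512) - 3)*(-426) = (16*I*sqrt(2) - 3)*(-426) = (-3 + 16*I*sqrt(2))*(-426) = 1278 - 6816*I*sqrt(2)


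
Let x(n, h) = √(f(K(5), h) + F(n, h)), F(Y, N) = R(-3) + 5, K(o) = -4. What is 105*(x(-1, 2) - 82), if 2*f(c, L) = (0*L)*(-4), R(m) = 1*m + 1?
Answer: -8610 + 105*√3 ≈ -8428.1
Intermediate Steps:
R(m) = 1 + m (R(m) = m + 1 = 1 + m)
F(Y, N) = 3 (F(Y, N) = (1 - 3) + 5 = -2 + 5 = 3)
f(c, L) = 0 (f(c, L) = ((0*L)*(-4))/2 = (0*(-4))/2 = (½)*0 = 0)
x(n, h) = √3 (x(n, h) = √(0 + 3) = √3)
105*(x(-1, 2) - 82) = 105*(√3 - 82) = 105*(-82 + √3) = -8610 + 105*√3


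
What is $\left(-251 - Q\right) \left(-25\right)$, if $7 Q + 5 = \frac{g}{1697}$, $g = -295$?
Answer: $\frac{74321225}{11879} \approx 6256.5$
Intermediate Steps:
$Q = - \frac{8780}{11879}$ ($Q = - \frac{5}{7} + \frac{\left(-295\right) \frac{1}{1697}}{7} = - \frac{5}{7} + \frac{1}{7} \left(- \frac{295}{1697}\right) = - \frac{5}{7} - \frac{295}{11879} = - \frac{8780}{11879} \approx -0.73912$)
$\left(-251 - Q\right) \left(-25\right) = \left(-251 - - \frac{8780}{11879}\right) \left(-25\right) = \left(-251 + \frac{8780}{11879}\right) \left(-25\right) = \left(- \frac{2972849}{11879}\right) \left(-25\right) = \frac{74321225}{11879}$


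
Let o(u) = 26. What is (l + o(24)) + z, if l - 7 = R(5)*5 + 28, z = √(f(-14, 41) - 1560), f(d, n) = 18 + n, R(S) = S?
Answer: 86 + I*√1501 ≈ 86.0 + 38.743*I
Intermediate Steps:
z = I*√1501 (z = √((18 + 41) - 1560) = √(59 - 1560) = √(-1501) = I*√1501 ≈ 38.743*I)
l = 60 (l = 7 + (5*5 + 28) = 7 + (25 + 28) = 7 + 53 = 60)
(l + o(24)) + z = (60 + 26) + I*√1501 = 86 + I*√1501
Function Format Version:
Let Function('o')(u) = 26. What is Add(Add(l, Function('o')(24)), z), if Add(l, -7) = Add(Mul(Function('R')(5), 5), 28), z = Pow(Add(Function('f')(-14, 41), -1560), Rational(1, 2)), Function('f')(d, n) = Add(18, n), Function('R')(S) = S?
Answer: Add(86, Mul(I, Pow(1501, Rational(1, 2)))) ≈ Add(86.000, Mul(38.743, I))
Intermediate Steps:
z = Mul(I, Pow(1501, Rational(1, 2))) (z = Pow(Add(Add(18, 41), -1560), Rational(1, 2)) = Pow(Add(59, -1560), Rational(1, 2)) = Pow(-1501, Rational(1, 2)) = Mul(I, Pow(1501, Rational(1, 2))) ≈ Mul(38.743, I))
l = 60 (l = Add(7, Add(Mul(5, 5), 28)) = Add(7, Add(25, 28)) = Add(7, 53) = 60)
Add(Add(l, Function('o')(24)), z) = Add(Add(60, 26), Mul(I, Pow(1501, Rational(1, 2)))) = Add(86, Mul(I, Pow(1501, Rational(1, 2))))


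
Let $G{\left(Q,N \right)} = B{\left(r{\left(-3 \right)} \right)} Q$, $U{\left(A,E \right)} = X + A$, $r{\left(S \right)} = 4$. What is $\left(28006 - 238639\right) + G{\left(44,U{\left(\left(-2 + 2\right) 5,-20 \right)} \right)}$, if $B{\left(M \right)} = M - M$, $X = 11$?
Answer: $-210633$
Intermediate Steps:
$U{\left(A,E \right)} = 11 + A$
$B{\left(M \right)} = 0$
$G{\left(Q,N \right)} = 0$ ($G{\left(Q,N \right)} = 0 Q = 0$)
$\left(28006 - 238639\right) + G{\left(44,U{\left(\left(-2 + 2\right) 5,-20 \right)} \right)} = \left(28006 - 238639\right) + 0 = -210633 + 0 = -210633$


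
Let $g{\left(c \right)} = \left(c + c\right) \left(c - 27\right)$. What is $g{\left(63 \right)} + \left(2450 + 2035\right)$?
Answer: $9021$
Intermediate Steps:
$g{\left(c \right)} = 2 c \left(-27 + c\right)$
$g{\left(63 \right)} + \left(2450 + 2035\right) = 2 \cdot 63 \left(-27 + 63\right) + \left(2450 + 2035\right) = 2 \cdot 63 \cdot 36 + 4485 = 4536 + 4485 = 9021$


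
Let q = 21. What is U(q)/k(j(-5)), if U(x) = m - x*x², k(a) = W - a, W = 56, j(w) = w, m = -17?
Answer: -9278/61 ≈ -152.10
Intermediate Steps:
k(a) = 56 - a
U(x) = -17 - x³ (U(x) = -17 - x*x² = -17 - x³)
U(q)/k(j(-5)) = (-17 - 1*21³)/(56 - 1*(-5)) = (-17 - 1*9261)/(56 + 5) = (-17 - 9261)/61 = -9278*1/61 = -9278/61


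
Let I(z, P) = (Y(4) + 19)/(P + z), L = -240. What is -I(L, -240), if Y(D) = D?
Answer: 23/480 ≈ 0.047917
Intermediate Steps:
I(z, P) = 23/(P + z) (I(z, P) = (4 + 19)/(P + z) = 23/(P + z))
-I(L, -240) = -23/(-240 - 240) = -23/(-480) = -23*(-1)/480 = -1*(-23/480) = 23/480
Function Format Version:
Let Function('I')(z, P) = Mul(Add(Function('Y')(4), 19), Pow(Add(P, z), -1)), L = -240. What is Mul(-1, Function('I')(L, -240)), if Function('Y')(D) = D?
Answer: Rational(23, 480) ≈ 0.047917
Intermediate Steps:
Function('I')(z, P) = Mul(23, Pow(Add(P, z), -1)) (Function('I')(z, P) = Mul(Add(4, 19), Pow(Add(P, z), -1)) = Mul(23, Pow(Add(P, z), -1)))
Mul(-1, Function('I')(L, -240)) = Mul(-1, Mul(23, Pow(Add(-240, -240), -1))) = Mul(-1, Mul(23, Pow(-480, -1))) = Mul(-1, Mul(23, Rational(-1, 480))) = Mul(-1, Rational(-23, 480)) = Rational(23, 480)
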